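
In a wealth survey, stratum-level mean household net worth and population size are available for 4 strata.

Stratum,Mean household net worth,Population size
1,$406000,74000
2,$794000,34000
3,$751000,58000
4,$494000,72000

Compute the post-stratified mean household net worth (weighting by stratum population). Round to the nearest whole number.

572126

Σ Nₕ·x̄ₕ = 406000×74000 + 794000×34000 + 751000×58000 + 494000×72000
  = 30044000000 + 26996000000 + 43558000000 + 35568000000 = 136166000000
Σ Nₕ = 74000 + 34000 + 58000 + 72000 = 238000
Overall mean = 136166000000 / 238000 = 572126.05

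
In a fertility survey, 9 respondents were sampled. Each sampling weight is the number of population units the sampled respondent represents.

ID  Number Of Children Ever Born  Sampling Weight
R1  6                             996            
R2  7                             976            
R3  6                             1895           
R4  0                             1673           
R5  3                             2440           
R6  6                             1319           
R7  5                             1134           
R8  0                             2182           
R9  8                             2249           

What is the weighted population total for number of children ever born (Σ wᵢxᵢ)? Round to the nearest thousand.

Weighted total = 6×996 + 7×976 + 6×1895 + 0×1673 + 3×2440 + 6×1319 + 5×1134 + 0×2182 + 8×2249
  = 63074

63000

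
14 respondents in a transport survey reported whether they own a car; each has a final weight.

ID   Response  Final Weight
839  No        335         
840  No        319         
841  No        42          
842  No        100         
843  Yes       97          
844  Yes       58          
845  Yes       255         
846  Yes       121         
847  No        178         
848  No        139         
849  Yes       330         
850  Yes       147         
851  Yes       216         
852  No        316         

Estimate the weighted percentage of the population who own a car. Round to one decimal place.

Sum of weights for 'Yes' = 97 + 58 + 255 + 121 + 330 + 147 + 216 = 1224
Total weight = 2653
Weighted proportion = 1224 / 2653 = 0.46136449 → 46.136449%

46.1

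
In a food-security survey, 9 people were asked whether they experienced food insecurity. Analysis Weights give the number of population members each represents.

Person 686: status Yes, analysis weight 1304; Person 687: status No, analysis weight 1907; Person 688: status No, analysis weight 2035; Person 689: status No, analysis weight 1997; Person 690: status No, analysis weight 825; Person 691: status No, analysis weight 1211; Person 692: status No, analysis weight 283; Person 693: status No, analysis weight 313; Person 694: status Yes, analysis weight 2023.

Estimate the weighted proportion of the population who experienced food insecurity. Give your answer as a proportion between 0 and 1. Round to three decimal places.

0.280

Sum of weights for 'Yes' = 1304 + 2023 = 3327
Total weight = 11898
Weighted proportion = 3327 / 11898 = 0.27962683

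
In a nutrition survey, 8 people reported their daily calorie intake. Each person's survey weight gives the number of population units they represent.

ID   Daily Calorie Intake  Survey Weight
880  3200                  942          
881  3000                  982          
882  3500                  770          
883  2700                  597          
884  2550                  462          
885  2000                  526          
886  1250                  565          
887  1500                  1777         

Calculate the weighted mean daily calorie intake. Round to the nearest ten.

2400

Weighted sum = 3200×942 + 3000×982 + 3500×770 + 2700×597 + 2550×462 + 2000×526 + 1250×565 + 1500×1777
  = 3014400 + 2946000 + 2695000 + 1611900 + 1178100 + 1052000 + 706250 + 2665500 = 15869150
Sum of weights = 942 + 982 + 770 + 597 + 462 + 526 + 565 + 1777 = 6621
Weighted mean = 15869150 / 6621 = 2396.7905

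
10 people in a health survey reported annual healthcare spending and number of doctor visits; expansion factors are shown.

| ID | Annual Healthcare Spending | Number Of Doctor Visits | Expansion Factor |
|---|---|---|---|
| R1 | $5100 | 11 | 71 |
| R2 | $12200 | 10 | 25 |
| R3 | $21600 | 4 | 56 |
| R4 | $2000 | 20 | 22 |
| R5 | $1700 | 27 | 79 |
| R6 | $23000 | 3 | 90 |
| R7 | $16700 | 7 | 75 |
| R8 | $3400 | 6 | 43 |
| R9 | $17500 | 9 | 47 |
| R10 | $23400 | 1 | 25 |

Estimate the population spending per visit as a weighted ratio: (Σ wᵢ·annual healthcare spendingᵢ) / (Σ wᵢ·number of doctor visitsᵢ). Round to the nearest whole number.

Σ wᵢ·y = 5100×71 + 12200×25 + 21600×56 + 2000×22 + 1700×79 + 23000×90 + 16700×75 + 3400×43 + 17500×47 + 23400×25
  = 362100 + 305000 + 1209600 + 44000 + 134300 + 2070000 + 1252500 + 146200 + 822500 + 585000 = 6931200
Σ wᵢ·x = 11×71 + 10×25 + 4×56 + 20×22 + 27×79 + 3×90 + 7×75 + 6×43 + 9×47 + 1×25
  = 5329
Ratio = 6931200 / 5329 = 1300.6568

1301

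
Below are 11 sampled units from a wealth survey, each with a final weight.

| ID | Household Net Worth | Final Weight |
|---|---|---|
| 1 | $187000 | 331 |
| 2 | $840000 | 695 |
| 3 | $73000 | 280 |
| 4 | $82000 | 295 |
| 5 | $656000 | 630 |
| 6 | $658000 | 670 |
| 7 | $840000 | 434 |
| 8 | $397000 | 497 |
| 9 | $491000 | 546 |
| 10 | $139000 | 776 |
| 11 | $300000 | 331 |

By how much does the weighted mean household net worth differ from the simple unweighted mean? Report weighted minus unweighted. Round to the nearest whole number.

Unweighted sum = 187000 + 840000 + 73000 + 82000 + 656000 + 658000 + 840000 + 397000 + 491000 + 139000 + 300000 = 4663000
Unweighted mean = 4663000 / 11 = 423909.09
Weighted sum = 187000×331 + 840000×695 + 73000×280 + 82000×295 + 656000×630 + 658000×670 + 840000×434 + 397000×497 + 491000×546 + 139000×776 + 300000×331
  = 61897000 + 583800000 + 20440000 + 24190000 + 413280000 + 440860000 + 364560000 + 197309000 + 268086000 + 107864000 + 99300000 = 2581586000
Sum of weights = 5485
Weighted mean = 2581586000 / 5485 = 470662.9
Difference (weighted minus unweighted) = 46753.808

46754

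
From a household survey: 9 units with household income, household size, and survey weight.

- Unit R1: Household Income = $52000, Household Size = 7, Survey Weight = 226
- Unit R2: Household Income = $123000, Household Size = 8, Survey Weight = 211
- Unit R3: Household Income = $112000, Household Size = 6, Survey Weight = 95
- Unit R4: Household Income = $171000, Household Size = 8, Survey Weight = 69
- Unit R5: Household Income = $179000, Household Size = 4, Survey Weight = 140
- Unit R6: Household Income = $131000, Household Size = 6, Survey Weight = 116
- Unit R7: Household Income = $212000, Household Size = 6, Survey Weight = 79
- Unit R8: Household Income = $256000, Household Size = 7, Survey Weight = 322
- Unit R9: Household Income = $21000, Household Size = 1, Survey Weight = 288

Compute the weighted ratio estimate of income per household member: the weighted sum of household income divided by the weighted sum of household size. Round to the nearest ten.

Σ wᵢ·y = 52000×226 + 123000×211 + 112000×95 + 171000×69 + 179000×140 + 131000×116 + 212000×79 + 256000×322 + 21000×288
  = 205628000
Σ wᵢ·x = 7×226 + 8×211 + 6×95 + 8×69 + 4×140 + 6×116 + 6×79 + 7×322 + 1×288
  = 1582 + 1688 + 570 + 552 + 560 + 696 + 474 + 2254 + 288 = 8664
Ratio = 205628000 / 8664 = 23733.61

23730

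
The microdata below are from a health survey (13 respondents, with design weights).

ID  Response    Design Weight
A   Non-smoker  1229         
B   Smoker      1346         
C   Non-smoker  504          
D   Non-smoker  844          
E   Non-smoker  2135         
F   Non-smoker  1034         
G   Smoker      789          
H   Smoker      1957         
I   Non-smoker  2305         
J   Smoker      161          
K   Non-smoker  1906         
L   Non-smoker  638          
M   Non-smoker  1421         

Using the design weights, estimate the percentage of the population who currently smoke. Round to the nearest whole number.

26

Sum of weights for 'Smoker' = 1346 + 789 + 1957 + 161 = 4253
Total weight = 16269
Weighted proportion = 4253 / 16269 = 0.26141742 → 26.141742%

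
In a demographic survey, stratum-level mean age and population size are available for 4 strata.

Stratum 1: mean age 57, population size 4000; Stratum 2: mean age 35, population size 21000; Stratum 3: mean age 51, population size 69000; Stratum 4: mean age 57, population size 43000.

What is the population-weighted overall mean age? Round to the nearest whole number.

Σ Nₕ·x̄ₕ = 57×4000 + 35×21000 + 51×69000 + 57×43000
  = 228000 + 735000 + 3519000 + 2451000 = 6933000
Σ Nₕ = 4000 + 21000 + 69000 + 43000 = 137000
Overall mean = 6933000 / 137000 = 50.605839

51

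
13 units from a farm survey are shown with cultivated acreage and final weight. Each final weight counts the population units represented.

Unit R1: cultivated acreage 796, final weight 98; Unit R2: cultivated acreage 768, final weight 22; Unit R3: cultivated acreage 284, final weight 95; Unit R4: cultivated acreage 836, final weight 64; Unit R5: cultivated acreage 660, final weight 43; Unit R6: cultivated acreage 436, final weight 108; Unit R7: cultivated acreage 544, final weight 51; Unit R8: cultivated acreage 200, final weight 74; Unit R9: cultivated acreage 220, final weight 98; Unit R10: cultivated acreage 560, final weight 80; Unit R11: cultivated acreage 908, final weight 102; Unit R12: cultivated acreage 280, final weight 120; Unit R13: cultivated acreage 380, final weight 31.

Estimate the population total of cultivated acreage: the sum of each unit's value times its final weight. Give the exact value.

497756

Weighted total = 497756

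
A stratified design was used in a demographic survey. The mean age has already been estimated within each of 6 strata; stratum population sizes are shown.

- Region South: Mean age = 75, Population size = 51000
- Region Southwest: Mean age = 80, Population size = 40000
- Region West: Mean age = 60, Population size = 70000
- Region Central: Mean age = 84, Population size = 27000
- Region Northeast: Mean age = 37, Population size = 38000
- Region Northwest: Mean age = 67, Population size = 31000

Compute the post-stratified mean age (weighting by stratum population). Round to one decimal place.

66.1

Σ Nₕ·x̄ₕ = 75×51000 + 80×40000 + 60×70000 + 84×27000 + 37×38000 + 67×31000
  = 16976000
Σ Nₕ = 51000 + 40000 + 70000 + 27000 + 38000 + 31000 = 257000
Overall mean = 16976000 / 257000 = 66.054475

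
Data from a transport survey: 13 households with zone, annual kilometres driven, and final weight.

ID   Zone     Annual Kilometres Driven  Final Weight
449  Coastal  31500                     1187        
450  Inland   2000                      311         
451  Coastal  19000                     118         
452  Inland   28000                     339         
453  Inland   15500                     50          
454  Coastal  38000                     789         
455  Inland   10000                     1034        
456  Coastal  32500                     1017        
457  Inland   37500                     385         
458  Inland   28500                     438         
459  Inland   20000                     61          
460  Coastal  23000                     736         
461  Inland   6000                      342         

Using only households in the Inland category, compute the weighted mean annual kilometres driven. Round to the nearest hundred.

17400

Inland rows: 450, 452, 453, 455, 457, 458, 459, 461
Weighted sum = 2000×311 + 28000×339 + 15500×50 + 10000×1034 + 37500×385 + 28500×438 + 20000×61 + 6000×342
  = 622000 + 9492000 + 775000 + 10340000 + 14437500 + 12483000 + 1220000 + 2052000 = 51421500
Sum of weights = 311 + 339 + 50 + 1034 + 385 + 438 + 61 + 342 = 2960
Weighted mean = 51421500 / 2960 = 17372.128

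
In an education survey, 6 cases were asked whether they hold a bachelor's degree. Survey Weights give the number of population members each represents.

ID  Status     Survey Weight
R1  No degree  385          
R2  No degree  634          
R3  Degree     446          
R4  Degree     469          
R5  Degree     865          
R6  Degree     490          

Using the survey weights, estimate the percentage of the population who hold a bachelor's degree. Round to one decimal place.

69.0

Sum of weights for 'Degree' = 446 + 469 + 865 + 490 = 2270
Total weight = 385 + 634 + 446 + 469 + 865 + 490 = 3289
Weighted proportion = 2270 / 3289 = 0.69017939 → 69.017939%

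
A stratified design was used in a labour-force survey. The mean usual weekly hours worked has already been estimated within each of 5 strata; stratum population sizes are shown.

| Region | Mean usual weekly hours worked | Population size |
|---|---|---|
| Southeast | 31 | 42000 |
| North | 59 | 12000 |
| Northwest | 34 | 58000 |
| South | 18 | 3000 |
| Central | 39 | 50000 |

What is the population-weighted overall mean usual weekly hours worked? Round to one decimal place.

Σ Nₕ·x̄ₕ = 31×42000 + 59×12000 + 34×58000 + 18×3000 + 39×50000
  = 5986000
Σ Nₕ = 42000 + 12000 + 58000 + 3000 + 50000 = 165000
Overall mean = 5986000 / 165000 = 36.278788

36.3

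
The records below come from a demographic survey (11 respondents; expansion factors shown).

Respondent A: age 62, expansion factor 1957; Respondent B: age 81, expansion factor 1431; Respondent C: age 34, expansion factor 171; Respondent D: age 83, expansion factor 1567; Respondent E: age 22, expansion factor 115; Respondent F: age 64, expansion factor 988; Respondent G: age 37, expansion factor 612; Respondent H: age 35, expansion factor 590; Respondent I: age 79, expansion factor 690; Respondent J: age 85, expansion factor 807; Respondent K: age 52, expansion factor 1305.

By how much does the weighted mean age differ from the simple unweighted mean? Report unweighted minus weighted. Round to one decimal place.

-8.1

Unweighted sum = 634
Unweighted mean = 634 / 11 = 57.636364
Weighted sum = 62×1957 + 81×1431 + 34×171 + 83×1567 + 22×115 + 64×988 + 37×612 + 35×590 + 79×690 + 85×807 + 52×1305
  = 121334 + 115911 + 5814 + 130061 + 2530 + 63232 + 22644 + 20650 + 54510 + 68595 + 67860 = 673141
Sum of weights = 1957 + 1431 + 171 + 1567 + 115 + 988 + 612 + 590 + 690 + 807 + 1305 = 10233
Weighted mean = 673141 / 10233 = 65.781394
Difference (unweighted minus weighted) = -8.1450299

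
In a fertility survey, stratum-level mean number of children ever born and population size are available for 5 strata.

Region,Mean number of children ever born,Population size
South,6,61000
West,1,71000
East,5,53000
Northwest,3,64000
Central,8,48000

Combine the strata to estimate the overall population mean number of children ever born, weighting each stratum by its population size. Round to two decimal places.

4.30

Σ Nₕ·x̄ₕ = 6×61000 + 1×71000 + 5×53000 + 3×64000 + 8×48000
  = 366000 + 71000 + 265000 + 192000 + 384000 = 1278000
Σ Nₕ = 61000 + 71000 + 53000 + 64000 + 48000 = 297000
Overall mean = 1278000 / 297000 = 4.3030303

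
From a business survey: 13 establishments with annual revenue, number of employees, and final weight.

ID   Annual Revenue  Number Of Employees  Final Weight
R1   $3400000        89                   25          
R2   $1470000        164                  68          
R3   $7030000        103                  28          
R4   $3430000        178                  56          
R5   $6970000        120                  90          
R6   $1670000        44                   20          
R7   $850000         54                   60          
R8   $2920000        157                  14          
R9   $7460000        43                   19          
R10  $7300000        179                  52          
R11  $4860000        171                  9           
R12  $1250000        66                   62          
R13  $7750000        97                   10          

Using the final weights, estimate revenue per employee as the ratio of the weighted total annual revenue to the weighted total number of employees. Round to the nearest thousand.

34000

Σ wᵢ·y = 2046540000
Σ wᵢ·x = 60073
Ratio = 2046540000 / 60073 = 34067.551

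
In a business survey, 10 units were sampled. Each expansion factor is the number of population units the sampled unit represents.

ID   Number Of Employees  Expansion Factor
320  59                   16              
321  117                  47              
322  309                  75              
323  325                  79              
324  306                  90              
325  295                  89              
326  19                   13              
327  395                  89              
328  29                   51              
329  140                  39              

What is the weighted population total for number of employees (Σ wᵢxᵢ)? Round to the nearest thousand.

Weighted total = 59×16 + 117×47 + 309×75 + 325×79 + 306×90 + 295×89 + 19×13 + 395×89 + 29×51 + 140×39
  = 944 + 5499 + 23175 + 25675 + 27540 + 26255 + 247 + 35155 + 1479 + 5460 = 151429

151000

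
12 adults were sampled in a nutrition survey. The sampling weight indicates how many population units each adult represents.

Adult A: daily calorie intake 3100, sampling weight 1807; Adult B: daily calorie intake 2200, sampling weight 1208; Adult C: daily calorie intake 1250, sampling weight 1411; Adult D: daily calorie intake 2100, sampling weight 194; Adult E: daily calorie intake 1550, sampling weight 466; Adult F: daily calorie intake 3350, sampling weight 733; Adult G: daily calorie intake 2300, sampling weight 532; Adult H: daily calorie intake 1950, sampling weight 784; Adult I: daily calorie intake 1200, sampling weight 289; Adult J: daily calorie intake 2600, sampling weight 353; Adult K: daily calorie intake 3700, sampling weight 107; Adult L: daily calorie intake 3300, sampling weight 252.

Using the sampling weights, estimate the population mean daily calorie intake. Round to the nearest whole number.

Weighted sum = 3100×1807 + 2200×1208 + 1250×1411 + 2100×194 + 1550×466 + 3350×733 + 2300×532 + 1950×784 + 1200×289 + 2600×353 + 3700×107 + 3300×252
  = 5601700 + 2657600 + 1763750 + 407400 + 722300 + 2455550 + 1223600 + 1528800 + 346800 + 917800 + 395900 + 831600 = 18852800
Sum of weights = 1807 + 1208 + 1411 + 194 + 466 + 733 + 532 + 784 + 289 + 353 + 107 + 252 = 8136
Weighted mean = 18852800 / 8136 = 2317.2075

2317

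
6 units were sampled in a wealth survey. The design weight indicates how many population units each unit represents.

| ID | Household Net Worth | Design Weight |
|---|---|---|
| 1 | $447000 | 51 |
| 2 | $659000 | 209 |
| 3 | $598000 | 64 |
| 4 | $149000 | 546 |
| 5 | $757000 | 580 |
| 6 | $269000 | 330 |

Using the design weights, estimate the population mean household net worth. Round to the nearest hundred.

Weighted sum = 447000×51 + 659000×209 + 598000×64 + 149000×546 + 757000×580 + 269000×330
  = 22797000 + 137731000 + 38272000 + 81354000 + 439060000 + 88770000 = 807984000
Sum of weights = 51 + 209 + 64 + 546 + 580 + 330 = 1780
Weighted mean = 807984000 / 1780 = 453923.6

453900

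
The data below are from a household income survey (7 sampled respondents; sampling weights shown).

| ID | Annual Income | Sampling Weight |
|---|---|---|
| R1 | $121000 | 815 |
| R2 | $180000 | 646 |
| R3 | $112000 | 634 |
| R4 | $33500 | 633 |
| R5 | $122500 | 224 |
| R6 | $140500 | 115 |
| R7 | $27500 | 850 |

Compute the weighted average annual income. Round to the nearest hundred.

Weighted sum = 121000×815 + 180000×646 + 112000×634 + 33500×633 + 122500×224 + 140500×115 + 27500×850
  = 98615000 + 116280000 + 71008000 + 21205500 + 27440000 + 16157500 + 23375000 = 374081000
Sum of weights = 815 + 646 + 634 + 633 + 224 + 115 + 850 = 3917
Weighted mean = 374081000 / 3917 = 95501.915

95500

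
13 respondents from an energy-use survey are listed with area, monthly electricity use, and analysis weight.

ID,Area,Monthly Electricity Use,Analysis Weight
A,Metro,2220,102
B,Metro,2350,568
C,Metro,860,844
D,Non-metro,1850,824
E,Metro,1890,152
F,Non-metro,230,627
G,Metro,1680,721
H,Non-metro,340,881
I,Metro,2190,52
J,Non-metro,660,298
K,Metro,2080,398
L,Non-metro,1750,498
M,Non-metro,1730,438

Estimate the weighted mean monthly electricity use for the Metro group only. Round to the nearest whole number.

Metro rows: A, B, C, E, G, I, K
Weighted sum = 2220×102 + 2350×568 + 860×844 + 1890×152 + 1680×721 + 2190×52 + 2080×398
  = 4727360
Sum of weights = 102 + 568 + 844 + 152 + 721 + 52 + 398 = 2837
Weighted mean = 4727360 / 2837 = 1666.3236

1666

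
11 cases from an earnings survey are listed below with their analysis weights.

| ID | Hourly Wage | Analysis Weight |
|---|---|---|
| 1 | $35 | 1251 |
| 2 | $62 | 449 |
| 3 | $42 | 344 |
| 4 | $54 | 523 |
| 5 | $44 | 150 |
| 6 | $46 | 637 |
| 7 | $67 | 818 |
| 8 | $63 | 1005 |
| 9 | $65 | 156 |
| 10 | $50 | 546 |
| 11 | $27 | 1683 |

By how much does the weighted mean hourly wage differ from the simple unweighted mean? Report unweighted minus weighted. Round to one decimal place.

4.0

Unweighted sum = 35 + 62 + 42 + 54 + 44 + 46 + 67 + 63 + 65 + 50 + 27 = 555
Unweighted mean = 555 / 11 = 50.454545
Weighted sum = 35×1251 + 62×449 + 42×344 + 54×523 + 44×150 + 46×637 + 67×818 + 63×1005 + 65×156 + 50×546 + 27×1683
  = 43785 + 27838 + 14448 + 28242 + 6600 + 29302 + 54806 + 63315 + 10140 + 27300 + 45441 = 351217
Sum of weights = 7562
Weighted mean = 351217 / 7562 = 46.444988
Difference (unweighted minus weighted) = 4.0095574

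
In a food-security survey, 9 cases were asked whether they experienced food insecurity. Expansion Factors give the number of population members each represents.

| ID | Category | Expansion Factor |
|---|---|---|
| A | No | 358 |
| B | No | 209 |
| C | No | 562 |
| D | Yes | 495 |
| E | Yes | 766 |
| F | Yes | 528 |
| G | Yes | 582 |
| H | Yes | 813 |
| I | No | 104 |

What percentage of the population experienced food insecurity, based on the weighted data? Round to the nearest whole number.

Sum of weights for 'Yes' = 495 + 766 + 528 + 582 + 813 = 3184
Total weight = 4417
Weighted proportion = 3184 / 4417 = 0.72085126 → 72.085126%

72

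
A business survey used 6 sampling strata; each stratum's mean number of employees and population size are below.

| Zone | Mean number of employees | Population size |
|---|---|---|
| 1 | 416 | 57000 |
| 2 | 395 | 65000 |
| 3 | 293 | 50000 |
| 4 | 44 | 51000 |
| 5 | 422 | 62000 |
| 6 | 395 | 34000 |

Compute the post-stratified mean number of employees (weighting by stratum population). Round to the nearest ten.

330

Σ Nₕ·x̄ₕ = 105875000
Σ Nₕ = 57000 + 65000 + 50000 + 51000 + 62000 + 34000 = 319000
Overall mean = 105875000 / 319000 = 331.89655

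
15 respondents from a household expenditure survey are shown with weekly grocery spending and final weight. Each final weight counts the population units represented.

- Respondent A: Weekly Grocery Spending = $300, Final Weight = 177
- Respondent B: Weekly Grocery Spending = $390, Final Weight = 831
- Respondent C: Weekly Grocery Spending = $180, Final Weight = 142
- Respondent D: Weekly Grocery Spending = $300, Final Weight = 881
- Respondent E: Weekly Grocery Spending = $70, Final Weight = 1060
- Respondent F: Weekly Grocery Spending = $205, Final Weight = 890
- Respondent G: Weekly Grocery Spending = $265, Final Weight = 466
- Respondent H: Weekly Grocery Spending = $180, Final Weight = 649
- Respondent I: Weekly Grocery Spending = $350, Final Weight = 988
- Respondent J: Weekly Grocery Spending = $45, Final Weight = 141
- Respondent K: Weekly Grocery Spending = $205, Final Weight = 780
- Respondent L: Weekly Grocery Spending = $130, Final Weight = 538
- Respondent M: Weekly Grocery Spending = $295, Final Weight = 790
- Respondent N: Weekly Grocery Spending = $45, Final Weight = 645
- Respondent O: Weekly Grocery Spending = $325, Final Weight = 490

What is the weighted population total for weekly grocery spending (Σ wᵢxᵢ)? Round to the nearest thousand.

2167000

Weighted total = 2167320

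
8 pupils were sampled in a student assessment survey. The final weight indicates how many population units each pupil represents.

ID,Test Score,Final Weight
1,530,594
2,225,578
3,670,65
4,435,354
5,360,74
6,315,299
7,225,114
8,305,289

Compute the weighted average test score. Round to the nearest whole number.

371

Weighted sum = 530×594 + 225×578 + 670×65 + 435×354 + 360×74 + 315×299 + 225×114 + 305×289
  = 877030
Sum of weights = 2367
Weighted mean = 877030 / 2367 = 370.52387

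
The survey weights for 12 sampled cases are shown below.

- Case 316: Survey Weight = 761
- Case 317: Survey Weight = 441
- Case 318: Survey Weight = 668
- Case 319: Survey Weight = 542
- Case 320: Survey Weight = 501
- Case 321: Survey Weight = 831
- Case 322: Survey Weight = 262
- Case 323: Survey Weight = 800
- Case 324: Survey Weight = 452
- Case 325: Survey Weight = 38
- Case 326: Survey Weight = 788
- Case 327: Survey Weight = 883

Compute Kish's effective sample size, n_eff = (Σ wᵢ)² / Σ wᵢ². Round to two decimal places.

Σ wᵢ = 761 + 441 + 668 + 542 + 501 + 831 + 262 + 800 + 452 + 38 + 788 + 883 = 6967
Σ wᵢ² = 4770177
n_eff = 6967² / 4770177 = 48539089 / 4770177 = 10.175532

10.18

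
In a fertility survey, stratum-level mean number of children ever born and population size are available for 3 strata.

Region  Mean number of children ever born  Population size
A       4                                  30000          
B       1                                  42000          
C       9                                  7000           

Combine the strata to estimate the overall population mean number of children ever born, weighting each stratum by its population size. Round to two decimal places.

Σ Nₕ·x̄ₕ = 4×30000 + 1×42000 + 9×7000
  = 120000 + 42000 + 63000 = 225000
Σ Nₕ = 30000 + 42000 + 7000 = 79000
Overall mean = 225000 / 79000 = 2.8481013

2.85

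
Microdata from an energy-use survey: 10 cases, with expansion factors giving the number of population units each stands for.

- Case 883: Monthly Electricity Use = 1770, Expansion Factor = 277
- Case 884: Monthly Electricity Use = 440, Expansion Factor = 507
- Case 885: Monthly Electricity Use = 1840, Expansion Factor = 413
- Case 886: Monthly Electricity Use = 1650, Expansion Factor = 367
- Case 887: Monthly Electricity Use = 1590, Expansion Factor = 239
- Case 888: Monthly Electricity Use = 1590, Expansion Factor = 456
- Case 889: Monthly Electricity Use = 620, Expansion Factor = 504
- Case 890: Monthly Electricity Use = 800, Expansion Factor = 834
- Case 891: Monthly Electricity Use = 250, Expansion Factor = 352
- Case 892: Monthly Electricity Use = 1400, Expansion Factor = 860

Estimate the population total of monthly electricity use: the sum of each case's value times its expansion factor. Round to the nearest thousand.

Weighted total = 1770×277 + 440×507 + 1840×413 + 1650×367 + 1590×239 + 1590×456 + 620×504 + 800×834 + 250×352 + 1400×860
  = 490290 + 223080 + 759920 + 605550 + 380010 + 725040 + 312480 + 667200 + 88000 + 1204000 = 5455570

5456000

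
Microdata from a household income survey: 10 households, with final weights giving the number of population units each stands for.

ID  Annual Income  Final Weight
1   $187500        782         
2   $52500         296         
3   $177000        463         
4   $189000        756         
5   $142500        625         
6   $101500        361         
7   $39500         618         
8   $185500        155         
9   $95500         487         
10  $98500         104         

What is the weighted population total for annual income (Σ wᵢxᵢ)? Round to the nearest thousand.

622620000

Weighted total = 622620000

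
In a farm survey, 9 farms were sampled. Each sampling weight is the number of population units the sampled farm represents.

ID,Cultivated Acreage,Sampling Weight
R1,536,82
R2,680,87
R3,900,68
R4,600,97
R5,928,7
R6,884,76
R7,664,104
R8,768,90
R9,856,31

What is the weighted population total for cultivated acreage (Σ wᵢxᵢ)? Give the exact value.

460904

Weighted total = 536×82 + 680×87 + 900×68 + 600×97 + 928×7 + 884×76 + 664×104 + 768×90 + 856×31
  = 43952 + 59160 + 61200 + 58200 + 6496 + 67184 + 69056 + 69120 + 26536 = 460904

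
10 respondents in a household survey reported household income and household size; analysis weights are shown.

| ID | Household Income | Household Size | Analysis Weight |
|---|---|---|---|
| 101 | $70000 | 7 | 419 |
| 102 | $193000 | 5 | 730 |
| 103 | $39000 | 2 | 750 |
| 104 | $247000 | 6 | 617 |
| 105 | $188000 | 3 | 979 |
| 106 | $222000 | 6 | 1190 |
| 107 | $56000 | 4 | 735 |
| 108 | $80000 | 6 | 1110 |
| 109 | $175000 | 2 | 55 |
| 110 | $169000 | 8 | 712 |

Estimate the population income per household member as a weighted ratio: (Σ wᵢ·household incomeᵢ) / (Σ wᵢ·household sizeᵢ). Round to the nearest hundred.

28400

Σ wᵢ·y = 70000×419 + 193000×730 + 39000×750 + 247000×617 + 188000×979 + 222000×1190 + 56000×735 + 80000×1110 + 175000×55 + 169000×712
  = 29330000 + 140890000 + 29250000 + 152399000 + 184052000 + 264180000 + 41160000 + 88800000 + 9625000 + 120328000 = 1060014000
Σ wᵢ·x = 7×419 + 5×730 + 2×750 + 6×617 + 3×979 + 6×1190 + 4×735 + 6×1110 + 2×55 + 8×712
  = 2933 + 3650 + 1500 + 3702 + 2937 + 7140 + 2940 + 6660 + 110 + 5696 = 37268
Ratio = 1060014000 / 37268 = 28443.007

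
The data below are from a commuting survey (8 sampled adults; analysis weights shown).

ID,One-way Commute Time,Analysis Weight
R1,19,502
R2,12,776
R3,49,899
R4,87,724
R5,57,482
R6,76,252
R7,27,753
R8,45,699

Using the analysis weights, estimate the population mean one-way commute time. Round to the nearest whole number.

44

Weighted sum = 19×502 + 12×776 + 49×899 + 87×724 + 57×482 + 76×252 + 27×753 + 45×699
  = 224301
Sum of weights = 502 + 776 + 899 + 724 + 482 + 252 + 753 + 699 = 5087
Weighted mean = 224301 / 5087 = 44.092982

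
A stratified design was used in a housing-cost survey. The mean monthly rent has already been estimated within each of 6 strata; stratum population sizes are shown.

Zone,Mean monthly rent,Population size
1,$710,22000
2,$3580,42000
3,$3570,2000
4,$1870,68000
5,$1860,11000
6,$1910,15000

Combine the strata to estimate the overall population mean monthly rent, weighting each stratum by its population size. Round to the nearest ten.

Σ Nₕ·x̄ₕ = 710×22000 + 3580×42000 + 3570×2000 + 1870×68000 + 1860×11000 + 1910×15000
  = 15620000 + 150360000 + 7140000 + 127160000 + 20460000 + 28650000 = 349390000
Σ Nₕ = 22000 + 42000 + 2000 + 68000 + 11000 + 15000 = 160000
Overall mean = 349390000 / 160000 = 2183.6875

2180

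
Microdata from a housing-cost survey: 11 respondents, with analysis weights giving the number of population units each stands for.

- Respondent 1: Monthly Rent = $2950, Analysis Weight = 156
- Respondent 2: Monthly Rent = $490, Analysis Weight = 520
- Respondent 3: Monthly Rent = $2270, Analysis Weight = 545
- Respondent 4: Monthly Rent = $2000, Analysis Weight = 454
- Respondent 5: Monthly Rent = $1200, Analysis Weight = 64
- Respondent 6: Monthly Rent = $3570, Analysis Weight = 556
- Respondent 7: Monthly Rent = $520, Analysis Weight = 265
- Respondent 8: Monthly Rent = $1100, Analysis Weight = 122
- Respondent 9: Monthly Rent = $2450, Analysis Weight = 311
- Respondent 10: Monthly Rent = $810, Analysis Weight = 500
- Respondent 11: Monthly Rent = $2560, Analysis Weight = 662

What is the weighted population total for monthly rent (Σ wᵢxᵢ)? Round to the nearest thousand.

Weighted total = 2950×156 + 490×520 + 2270×545 + 2000×454 + 1200×64 + 3570×556 + 520×265 + 1100×122 + 2450×311 + 810×500 + 2560×662
  = 460200 + 254800 + 1237150 + 908000 + 76800 + 1984920 + 137800 + 134200 + 761950 + 405000 + 1694720 = 8055540

8056000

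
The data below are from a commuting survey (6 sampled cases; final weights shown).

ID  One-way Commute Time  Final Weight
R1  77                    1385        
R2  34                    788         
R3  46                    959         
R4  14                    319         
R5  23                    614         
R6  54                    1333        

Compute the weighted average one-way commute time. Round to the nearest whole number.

Weighted sum = 268121
Sum of weights = 1385 + 788 + 959 + 319 + 614 + 1333 = 5398
Weighted mean = 268121 / 5398 = 49.670433

50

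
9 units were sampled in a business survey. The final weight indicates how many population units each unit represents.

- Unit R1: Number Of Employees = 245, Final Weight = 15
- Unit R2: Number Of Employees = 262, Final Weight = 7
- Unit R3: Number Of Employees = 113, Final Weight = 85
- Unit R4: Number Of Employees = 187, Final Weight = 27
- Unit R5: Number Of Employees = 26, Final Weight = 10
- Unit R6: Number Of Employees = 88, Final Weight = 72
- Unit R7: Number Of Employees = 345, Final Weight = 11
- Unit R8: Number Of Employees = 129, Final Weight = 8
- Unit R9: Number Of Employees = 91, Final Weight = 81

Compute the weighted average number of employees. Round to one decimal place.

Weighted sum = 245×15 + 262×7 + 113×85 + 187×27 + 26×10 + 88×72 + 345×11 + 129×8 + 91×81
  = 3675 + 1834 + 9605 + 5049 + 260 + 6336 + 3795 + 1032 + 7371 = 38957
Sum of weights = 15 + 7 + 85 + 27 + 10 + 72 + 11 + 8 + 81 = 316
Weighted mean = 38957 / 316 = 123.28165

123.3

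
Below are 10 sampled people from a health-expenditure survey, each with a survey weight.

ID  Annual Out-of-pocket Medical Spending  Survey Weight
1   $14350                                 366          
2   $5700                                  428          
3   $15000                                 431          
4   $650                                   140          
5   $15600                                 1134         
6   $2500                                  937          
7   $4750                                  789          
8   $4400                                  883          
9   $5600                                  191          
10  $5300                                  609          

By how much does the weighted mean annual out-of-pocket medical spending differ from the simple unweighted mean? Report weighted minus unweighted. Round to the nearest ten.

Unweighted sum = 73850
Unweighted mean = 73850 / 10 = 7385
Weighted sum = 14350×366 + 5700×428 + 15000×431 + 650×140 + 15600×1134 + 2500×937 + 4750×789 + 4400×883 + 5600×191 + 5300×609
  = 5252100 + 2439600 + 6465000 + 91000 + 17690400 + 2342500 + 3747750 + 3885200 + 1069600 + 3227700 = 46210850
Sum of weights = 366 + 428 + 431 + 140 + 1134 + 937 + 789 + 883 + 191 + 609 = 5908
Weighted mean = 46210850 / 5908 = 7821.7417
Difference (weighted minus unweighted) = 436.74171

440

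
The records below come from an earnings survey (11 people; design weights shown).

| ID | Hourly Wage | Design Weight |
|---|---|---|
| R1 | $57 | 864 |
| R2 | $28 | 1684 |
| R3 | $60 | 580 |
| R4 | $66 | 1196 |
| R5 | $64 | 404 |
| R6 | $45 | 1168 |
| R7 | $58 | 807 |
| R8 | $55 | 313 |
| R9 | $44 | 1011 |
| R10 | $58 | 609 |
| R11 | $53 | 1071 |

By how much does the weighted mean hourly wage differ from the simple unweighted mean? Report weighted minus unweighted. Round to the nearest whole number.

-3

Unweighted sum = 57 + 28 + 60 + 66 + 64 + 45 + 58 + 55 + 44 + 58 + 53 = 588
Unweighted mean = 588 / 11 = 53.454545
Weighted sum = 57×864 + 28×1684 + 60×580 + 66×1196 + 64×404 + 45×1168 + 58×807 + 55×313 + 44×1011 + 58×609 + 53×1071
  = 49248 + 47152 + 34800 + 78936 + 25856 + 52560 + 46806 + 17215 + 44484 + 35322 + 56763 = 489142
Sum of weights = 9707
Weighted mean = 489142 / 9707 = 50.390646
Difference (weighted minus unweighted) = -3.0638995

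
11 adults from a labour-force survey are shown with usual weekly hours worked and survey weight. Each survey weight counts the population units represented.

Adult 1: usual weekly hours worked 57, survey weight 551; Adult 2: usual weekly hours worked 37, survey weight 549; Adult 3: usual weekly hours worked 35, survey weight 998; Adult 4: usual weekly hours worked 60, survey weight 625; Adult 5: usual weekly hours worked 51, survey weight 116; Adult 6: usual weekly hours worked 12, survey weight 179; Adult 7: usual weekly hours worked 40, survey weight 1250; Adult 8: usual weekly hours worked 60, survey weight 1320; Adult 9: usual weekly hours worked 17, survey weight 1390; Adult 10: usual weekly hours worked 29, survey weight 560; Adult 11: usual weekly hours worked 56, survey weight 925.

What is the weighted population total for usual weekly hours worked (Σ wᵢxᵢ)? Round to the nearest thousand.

353000

Weighted total = 57×551 + 37×549 + 35×998 + 60×625 + 51×116 + 12×179 + 40×1250 + 60×1320 + 17×1390 + 29×560 + 56×925
  = 31407 + 20313 + 34930 + 37500 + 5916 + 2148 + 50000 + 79200 + 23630 + 16240 + 51800 = 353084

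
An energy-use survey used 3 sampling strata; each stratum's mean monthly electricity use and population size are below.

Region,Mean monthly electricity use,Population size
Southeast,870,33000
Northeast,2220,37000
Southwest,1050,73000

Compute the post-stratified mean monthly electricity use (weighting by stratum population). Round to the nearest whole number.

Σ Nₕ·x̄ₕ = 870×33000 + 2220×37000 + 1050×73000
  = 28710000 + 82140000 + 76650000 = 187500000
Σ Nₕ = 33000 + 37000 + 73000 = 143000
Overall mean = 187500000 / 143000 = 1311.1888

1311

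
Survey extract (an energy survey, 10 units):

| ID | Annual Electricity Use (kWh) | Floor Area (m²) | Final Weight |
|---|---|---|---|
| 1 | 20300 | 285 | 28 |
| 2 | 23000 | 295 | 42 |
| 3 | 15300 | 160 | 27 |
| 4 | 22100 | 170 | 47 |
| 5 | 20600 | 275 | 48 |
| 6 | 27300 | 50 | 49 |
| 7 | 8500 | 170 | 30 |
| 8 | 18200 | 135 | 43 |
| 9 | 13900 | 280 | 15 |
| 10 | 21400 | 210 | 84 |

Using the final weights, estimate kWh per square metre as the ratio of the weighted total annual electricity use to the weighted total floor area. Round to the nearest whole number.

Σ wᵢ·y = 8356400
Σ wᵢ·x = 285×28 + 295×42 + 160×27 + 170×47 + 275×48 + 50×49 + 170×30 + 135×43 + 280×15 + 210×84
  = 7980 + 12390 + 4320 + 7990 + 13200 + 2450 + 5100 + 5805 + 4200 + 17640 = 81075
Ratio = 8356400 / 81075 = 103.07

103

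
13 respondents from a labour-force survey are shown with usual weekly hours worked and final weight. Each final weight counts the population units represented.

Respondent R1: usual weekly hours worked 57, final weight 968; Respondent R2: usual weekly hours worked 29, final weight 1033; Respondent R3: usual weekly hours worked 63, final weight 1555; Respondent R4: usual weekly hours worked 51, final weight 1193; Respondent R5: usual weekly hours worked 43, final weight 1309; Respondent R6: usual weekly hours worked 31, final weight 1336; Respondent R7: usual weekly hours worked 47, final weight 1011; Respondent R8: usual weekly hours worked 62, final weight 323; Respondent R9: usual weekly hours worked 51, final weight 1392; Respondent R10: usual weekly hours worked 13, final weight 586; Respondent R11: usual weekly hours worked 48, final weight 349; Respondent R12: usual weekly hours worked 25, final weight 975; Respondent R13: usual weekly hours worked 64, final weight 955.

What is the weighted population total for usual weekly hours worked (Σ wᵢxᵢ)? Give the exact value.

590044

Weighted total = 590044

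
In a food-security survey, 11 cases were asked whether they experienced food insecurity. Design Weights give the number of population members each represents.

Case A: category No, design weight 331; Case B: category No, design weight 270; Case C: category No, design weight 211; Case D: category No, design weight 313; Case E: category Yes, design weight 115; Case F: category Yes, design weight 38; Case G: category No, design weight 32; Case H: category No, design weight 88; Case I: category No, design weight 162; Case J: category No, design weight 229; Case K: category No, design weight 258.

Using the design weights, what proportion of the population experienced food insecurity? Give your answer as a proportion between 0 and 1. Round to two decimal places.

Sum of weights for 'Yes' = 115 + 38 = 153
Total weight = 331 + 270 + 211 + 313 + 115 + 38 + 32 + 88 + 162 + 229 + 258 = 2047
Weighted proportion = 153 / 2047 = 0.074743527

0.07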